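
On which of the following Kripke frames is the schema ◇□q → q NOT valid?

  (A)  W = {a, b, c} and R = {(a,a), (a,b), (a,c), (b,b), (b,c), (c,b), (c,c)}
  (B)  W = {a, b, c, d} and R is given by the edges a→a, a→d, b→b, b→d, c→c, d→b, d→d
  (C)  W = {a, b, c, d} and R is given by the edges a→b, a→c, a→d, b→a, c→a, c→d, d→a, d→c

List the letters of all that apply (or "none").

A, B

The schema ◇□q → q is the dual of axiom B; it is valid on a frame iff R is symmetric.
(A) R is not symmetric (a R b but not b R a), so the schema fails here.
(B) R is not symmetric (a R d but not d R a), so the schema fails here.
(C) R is symmetric (every R-edge is matched by its reverse), so the schema is valid here.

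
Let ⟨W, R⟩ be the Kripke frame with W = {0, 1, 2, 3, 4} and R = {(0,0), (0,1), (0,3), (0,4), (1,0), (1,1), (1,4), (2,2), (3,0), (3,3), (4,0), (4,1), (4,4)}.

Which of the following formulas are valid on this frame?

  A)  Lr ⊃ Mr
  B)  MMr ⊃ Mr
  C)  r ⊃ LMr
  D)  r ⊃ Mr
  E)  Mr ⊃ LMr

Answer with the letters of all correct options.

A, C, D

R is reflexive: each world relates to itself.
R is symmetric: every R-edge is matched by its reverse.
R is not transitive: 1 R 0 and 0 R 3 but not 1 R 3.
R is not euclidean: 0 R 1 and 0 R 3 but not 1 R 3.
R is serial: every world has an R-successor.
(A) Lr ⊃ Mr (axiom D) characterises the serial frames. R is serial — valid.
(B) the dual of axiom 4: valid iff R is transitive. R is not transitive — not valid.
(C) r ⊃ LMr is axiom B; it is valid on a frame exactly when R is symmetric. R is symmetric, so valid.
(D) r ⊃ Mr is the dual of axiom T, which corresponds to reflexivity. R is reflexive — valid.
(E) Mr ⊃ LMr is axiom 5; it is valid on a frame exactly when R is euclidean. R is not euclidean, so not valid.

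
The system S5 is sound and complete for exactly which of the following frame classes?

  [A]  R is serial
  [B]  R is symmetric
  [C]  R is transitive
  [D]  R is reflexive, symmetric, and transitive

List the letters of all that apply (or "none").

D

(A) this class determines D, not S5.
(B) this class determines KB, not S5.
(C) this class determines K4, not S5.
(D) S5 is sound and complete for exactly this class.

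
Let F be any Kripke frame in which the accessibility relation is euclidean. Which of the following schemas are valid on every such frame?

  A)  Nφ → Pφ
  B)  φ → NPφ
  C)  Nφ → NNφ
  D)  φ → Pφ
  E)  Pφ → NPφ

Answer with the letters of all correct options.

E

(A) Nφ → Pφ is axiom D, which corresponds to seriality. Such an R need not be serial — not valid.
(B) φ → NPφ is axiom B; it is valid on a frame exactly when R is symmetric. Such an R need not be symmetric, so not valid.
(C) Nφ → NNφ (axiom 4) characterises the transitive frames. Such an R need not be transitive — not valid.
(D) the dual of axiom T: valid iff R is reflexive. Such an R need not be reflexive — not valid.
(E) axiom 5: valid iff R is euclidean. Every such R is euclidean — valid.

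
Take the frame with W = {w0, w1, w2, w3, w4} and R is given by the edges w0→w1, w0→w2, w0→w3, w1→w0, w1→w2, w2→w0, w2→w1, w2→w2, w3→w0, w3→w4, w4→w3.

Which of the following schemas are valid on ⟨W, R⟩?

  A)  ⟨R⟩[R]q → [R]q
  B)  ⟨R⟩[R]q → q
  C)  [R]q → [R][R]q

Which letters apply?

R is symmetric: every R-edge is matched by its reverse.
R is not transitive: w0 R w1 and w1 R w0 but not w0 R w0.
R is not euclidean: w0 R w1 and w0 R w3 but not w1 R w3.
(A) ⟨R⟩[R]q → [R]q (the dual of axiom 5) characterises the euclidean frames. R is not euclidean — not valid.
(B) ⟨R⟩[R]q → q is the dual of axiom B, which corresponds to symmetry. R is symmetric — valid.
(C) [R]q → [R][R]q is axiom 4, which corresponds to transitivity. R is not transitive — not valid.

B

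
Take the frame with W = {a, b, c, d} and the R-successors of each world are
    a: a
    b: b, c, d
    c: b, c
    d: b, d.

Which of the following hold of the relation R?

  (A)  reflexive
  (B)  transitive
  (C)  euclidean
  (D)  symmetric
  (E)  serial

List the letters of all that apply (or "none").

A, D, E

(A) reflexive: each world relates to itself.
(B) not transitive: c R b and b R d but not c R d.
(C) not euclidean: b R c and b R d but not c R d.
(D) symmetric: every R-edge is matched by its reverse.
(E) serial: every world has an R-successor.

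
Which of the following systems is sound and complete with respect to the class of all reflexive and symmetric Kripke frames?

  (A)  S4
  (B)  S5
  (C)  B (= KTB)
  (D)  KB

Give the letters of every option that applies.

C

(A) S4 is determined by the class of reflexive and transitive frames.
(B) S5 is determined by the class of reflexive, symmetric, and transitive frames.
(C) B (= KTB) is determined by exactly this class.
(D) KB is determined by the class of symmetric frames.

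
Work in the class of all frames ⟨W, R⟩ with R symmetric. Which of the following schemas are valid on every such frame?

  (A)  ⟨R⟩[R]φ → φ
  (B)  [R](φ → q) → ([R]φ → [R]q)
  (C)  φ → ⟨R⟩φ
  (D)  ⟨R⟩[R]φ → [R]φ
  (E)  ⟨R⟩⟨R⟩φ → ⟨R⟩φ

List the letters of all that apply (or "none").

A, B

(A) the dual of axiom B: valid iff R is symmetric. Every such R is symmetric — valid.
(B) this is just K, valid on every normal frame.
(C) φ → ⟨R⟩φ (the dual of axiom T) characterises the reflexive frames. Such an R need not be reflexive — not valid.
(D) ⟨R⟩[R]φ → [R]φ is the dual of axiom 5, which corresponds to the euclidean property. Such an R need not be euclidean — not valid.
(E) the dual of axiom 4: valid iff R is transitive. Such an R need not be transitive — not valid.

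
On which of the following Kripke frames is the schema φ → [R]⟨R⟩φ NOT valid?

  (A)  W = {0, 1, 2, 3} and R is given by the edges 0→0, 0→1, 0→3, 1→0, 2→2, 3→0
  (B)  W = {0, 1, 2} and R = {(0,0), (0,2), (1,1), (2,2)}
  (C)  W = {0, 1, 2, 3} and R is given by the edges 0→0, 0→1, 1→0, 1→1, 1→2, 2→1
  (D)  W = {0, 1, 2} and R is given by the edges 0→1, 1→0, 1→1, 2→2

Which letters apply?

The schema φ → [R]⟨R⟩φ is axiom B; it is valid on a frame iff R is symmetric.
(A) R is symmetric (every R-edge is matched by its reverse), so the schema is valid here.
(B) R is not symmetric (0 R 2 but not 2 R 0), so the schema fails here.
(C) R is symmetric (every R-edge is matched by its reverse), so the schema is valid here.
(D) R is symmetric (every R-edge is matched by its reverse), so the schema is valid here.

B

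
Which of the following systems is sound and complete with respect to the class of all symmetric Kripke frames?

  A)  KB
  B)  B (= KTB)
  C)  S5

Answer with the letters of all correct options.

(A) KB is determined by exactly this class.
(B) B (= KTB) is determined by the class of reflexive and symmetric frames.
(C) S5 is determined by the class of reflexive, symmetric, and transitive frames.

A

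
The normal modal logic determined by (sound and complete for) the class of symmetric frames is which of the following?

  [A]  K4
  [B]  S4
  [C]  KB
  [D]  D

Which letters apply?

(A) K4 is determined by the class of transitive frames.
(B) S4 is determined by the class of reflexive and transitive frames.
(C) KB is determined by exactly this class.
(D) D is determined by the class of serial frames.

C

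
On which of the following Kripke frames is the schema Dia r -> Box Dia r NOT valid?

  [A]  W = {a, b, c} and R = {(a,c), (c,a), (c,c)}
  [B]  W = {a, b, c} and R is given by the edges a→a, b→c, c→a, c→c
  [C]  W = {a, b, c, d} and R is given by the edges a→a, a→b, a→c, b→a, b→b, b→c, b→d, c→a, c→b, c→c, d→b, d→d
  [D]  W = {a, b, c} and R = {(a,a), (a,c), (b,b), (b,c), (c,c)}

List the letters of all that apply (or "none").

The schema Dia r -> Box Dia r is axiom 5; it is valid on a frame iff R is euclidean.
(A) R is not euclidean (c R a and c R a but not a R a), so the schema fails here.
(B) R is not euclidean (c R a and c R c but not a R c), so the schema fails here.
(C) R is not euclidean (b R a and b R d but not a R d), so the schema fails here.
(D) R is not euclidean (a R c and a R a but not c R a), so the schema fails here.

A, B, C, D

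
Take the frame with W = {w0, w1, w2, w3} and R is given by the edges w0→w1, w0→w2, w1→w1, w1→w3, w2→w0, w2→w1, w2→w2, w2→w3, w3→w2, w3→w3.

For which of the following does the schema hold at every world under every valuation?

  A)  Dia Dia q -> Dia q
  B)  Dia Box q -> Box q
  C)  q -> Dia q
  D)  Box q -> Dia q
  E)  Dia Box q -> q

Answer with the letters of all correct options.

R is not reflexive: not w0 R w0.
R is not symmetric: w0 R w1 but not w1 R w0.
R is not transitive: w0 R w1 and w1 R w3 but not w0 R w3.
R is not euclidean: w0 R w1 and w0 R w2 but not w1 R w2.
R is serial: every world has an R-successor.
(A) Dia Dia q -> Dia q is the dual of axiom 4; it is valid on a frame exactly when R is transitive. R is not transitive, so not valid.
(B) Dia Box q -> Box q is the dual of axiom 5, which corresponds to the euclidean property. R is not euclidean — not valid.
(C) q -> Dia q (the dual of axiom T) characterises the reflexive frames. R is not reflexive — not valid.
(D) Box q -> Dia q (axiom D) characterises the serial frames. R is serial — valid.
(E) the dual of axiom B: valid iff R is symmetric. R is not symmetric — not valid.

D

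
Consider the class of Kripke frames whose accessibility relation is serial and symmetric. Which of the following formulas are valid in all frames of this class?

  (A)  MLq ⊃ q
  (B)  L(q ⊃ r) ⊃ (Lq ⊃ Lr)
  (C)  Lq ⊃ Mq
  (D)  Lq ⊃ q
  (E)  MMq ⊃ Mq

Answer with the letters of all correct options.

(A) the dual of axiom B: valid iff R is symmetric. Every such R is symmetric — valid.
(B) L(q ⊃ r) ⊃ (Lq ⊃ Lr) is the K axiom; it holds on all frames — valid.
(C) axiom D: valid iff R is serial. Every such R is serial — valid.
(D) axiom T: valid iff R is reflexive. Such an R need not be reflexive — not valid.
(E) the dual of axiom 4: valid iff R is transitive. Such an R need not be transitive — not valid.

A, B, C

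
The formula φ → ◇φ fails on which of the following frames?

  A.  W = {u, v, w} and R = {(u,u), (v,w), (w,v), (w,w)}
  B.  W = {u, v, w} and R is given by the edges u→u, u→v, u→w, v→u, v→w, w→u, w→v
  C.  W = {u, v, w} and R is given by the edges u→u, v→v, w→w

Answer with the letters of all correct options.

A, B

The schema φ → ◇φ is the dual of axiom T; it is valid on a frame iff R is reflexive.
(A) R is not reflexive (not v R v), so the schema fails here.
(B) R is not reflexive (not v R v), so the schema fails here.
(C) R is reflexive (each world relates to itself), so the schema is valid here.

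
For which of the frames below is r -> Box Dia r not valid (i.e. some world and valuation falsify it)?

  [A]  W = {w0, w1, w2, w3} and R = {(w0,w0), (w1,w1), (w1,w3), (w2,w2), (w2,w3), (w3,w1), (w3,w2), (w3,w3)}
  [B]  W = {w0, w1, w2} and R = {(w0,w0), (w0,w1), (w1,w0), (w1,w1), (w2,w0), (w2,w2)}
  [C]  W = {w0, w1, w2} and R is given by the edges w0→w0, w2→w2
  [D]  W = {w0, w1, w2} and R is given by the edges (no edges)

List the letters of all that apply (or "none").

B

The schema r -> Box Dia r is axiom B; it is valid on a frame iff R is symmetric.
(A) R is symmetric (every R-edge is matched by its reverse), so the schema is valid here.
(B) R is not symmetric (w2 R w0 but not w0 R w2), so the schema fails here.
(C) R is symmetric (every R-edge is matched by its reverse), so the schema is valid here.
(D) R is symmetric (every R-edge is matched by its reverse), so the schema is valid here.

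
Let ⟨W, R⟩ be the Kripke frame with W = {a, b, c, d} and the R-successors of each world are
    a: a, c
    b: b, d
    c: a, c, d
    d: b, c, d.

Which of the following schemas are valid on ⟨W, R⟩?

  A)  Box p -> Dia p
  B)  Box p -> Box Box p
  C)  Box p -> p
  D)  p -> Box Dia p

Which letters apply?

A, C, D

R is reflexive: each world relates to itself.
R is symmetric: every R-edge is matched by its reverse.
R is not transitive: a R c and c R d but not a R d.
R is serial: every world has an R-successor.
(A) Box p -> Dia p is axiom D; it is valid on a frame exactly when R is serial. R is serial, so valid.
(B) Box p -> Box Box p is axiom 4; it is valid on a frame exactly when R is transitive. R is not transitive, so not valid.
(C) axiom T: valid iff R is reflexive. R is reflexive — valid.
(D) p -> Box Dia p is axiom B, which corresponds to symmetry. R is symmetric — valid.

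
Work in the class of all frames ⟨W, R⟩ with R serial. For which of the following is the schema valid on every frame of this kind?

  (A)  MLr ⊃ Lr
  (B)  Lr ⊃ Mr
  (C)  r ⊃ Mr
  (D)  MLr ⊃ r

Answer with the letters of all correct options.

B

(A) MLr ⊃ Lr (the dual of axiom 5) characterises the euclidean frames. Such an R need not be euclidean — not valid.
(B) Lr ⊃ Mr (axiom D) characterises the serial frames. Every such R is serial — valid.
(C) the dual of axiom T: valid iff R is reflexive. Such an R need not be reflexive — not valid.
(D) the dual of axiom B: valid iff R is symmetric. Such an R need not be symmetric — not valid.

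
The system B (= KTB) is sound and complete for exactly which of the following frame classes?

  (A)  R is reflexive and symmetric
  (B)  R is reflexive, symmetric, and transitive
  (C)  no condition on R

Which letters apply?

(A) B (= KTB) is sound and complete for exactly this class.
(B) this class determines S5, not B (= KTB).
(C) this class determines K, not B (= KTB).

A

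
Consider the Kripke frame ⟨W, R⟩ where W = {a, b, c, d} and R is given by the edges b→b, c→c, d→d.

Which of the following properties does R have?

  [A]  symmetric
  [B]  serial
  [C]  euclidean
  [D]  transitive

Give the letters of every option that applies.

(A) symmetric: every R-edge is matched by its reverse.
(B) not serial: a has no R-successor.
(C) euclidean: any two R-successors of the same world are R-related.
(D) transitive: R is closed under composition.

A, C, D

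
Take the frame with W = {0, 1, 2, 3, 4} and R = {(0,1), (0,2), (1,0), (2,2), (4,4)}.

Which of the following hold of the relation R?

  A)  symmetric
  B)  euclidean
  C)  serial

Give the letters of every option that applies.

(A) not symmetric: 0 R 2 but not 2 R 0.
(B) not euclidean: 0 R 1 and 0 R 2 but not 1 R 2.
(C) not serial: 3 has no R-successor.

none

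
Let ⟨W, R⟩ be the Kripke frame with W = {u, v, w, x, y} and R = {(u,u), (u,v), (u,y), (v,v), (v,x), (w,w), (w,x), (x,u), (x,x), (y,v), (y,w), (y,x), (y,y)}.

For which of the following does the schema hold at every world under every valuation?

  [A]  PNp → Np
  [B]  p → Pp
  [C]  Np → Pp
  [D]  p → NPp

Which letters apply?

R is reflexive: each world relates to itself.
R is not symmetric: u R v but not v R u.
R is not euclidean: u R v and u R u but not v R u.
R is serial: every world has an R-successor.
(A) PNp → Np is the dual of axiom 5; it is valid on a frame exactly when R is euclidean. R is not euclidean, so not valid.
(B) p → Pp (the dual of axiom T) characterises the reflexive frames. R is reflexive — valid.
(C) axiom D: valid iff R is serial. R is serial — valid.
(D) axiom B: valid iff R is symmetric. R is not symmetric — not valid.

B, C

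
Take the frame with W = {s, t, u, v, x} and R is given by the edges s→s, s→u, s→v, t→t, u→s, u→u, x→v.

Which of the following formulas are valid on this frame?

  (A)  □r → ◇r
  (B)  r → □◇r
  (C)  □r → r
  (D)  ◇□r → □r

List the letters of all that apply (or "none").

none

R is not reflexive: not v R v.
R is not symmetric: s R v but not v R s.
R is not euclidean: s R u and s R v but not u R v.
R is not serial: v has no R-successor.
(A) □r → ◇r is axiom D; it is valid on a frame exactly when R is serial. R is not serial, so not valid.
(B) axiom B: valid iff R is symmetric. R is not symmetric — not valid.
(C) axiom T: valid iff R is reflexive. R is not reflexive — not valid.
(D) ◇□r → □r is the dual of axiom 5, which corresponds to the euclidean property. R is not euclidean — not valid.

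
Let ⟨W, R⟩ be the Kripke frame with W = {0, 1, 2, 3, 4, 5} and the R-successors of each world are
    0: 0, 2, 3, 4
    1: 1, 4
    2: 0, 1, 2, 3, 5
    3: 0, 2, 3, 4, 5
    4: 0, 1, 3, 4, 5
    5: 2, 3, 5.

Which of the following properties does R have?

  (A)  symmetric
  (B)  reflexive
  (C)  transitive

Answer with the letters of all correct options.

(A) not symmetric: 2 R 1 but not 1 R 2.
(B) reflexive: each world relates to itself.
(C) not transitive: 0 R 2 and 2 R 1 but not 0 R 1.

B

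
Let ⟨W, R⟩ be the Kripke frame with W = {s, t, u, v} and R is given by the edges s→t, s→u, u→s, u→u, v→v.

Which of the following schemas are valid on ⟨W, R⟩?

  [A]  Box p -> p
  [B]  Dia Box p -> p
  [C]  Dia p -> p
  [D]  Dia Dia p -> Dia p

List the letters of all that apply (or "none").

R is not reflexive: not s R s.
R is not symmetric: s R t but not t R s.
R is not transitive: s R u and u R s but not s R s.
R is not a subset of the identity: s R t with s ≠ t.
(A) Box p -> p (axiom T) characterises the reflexive frames. R is not reflexive — not valid.
(B) Dia Box p -> p (the dual of axiom B) characterises the symmetric frames. R is not symmetric — not valid.
(C) Dia p -> p is valid only on frames where every R-edge is a self-loop. Here R ⊄ identity — not valid.
(D) Dia Dia p -> Dia p is the dual of axiom 4, which corresponds to transitivity. R is not transitive — not valid.

none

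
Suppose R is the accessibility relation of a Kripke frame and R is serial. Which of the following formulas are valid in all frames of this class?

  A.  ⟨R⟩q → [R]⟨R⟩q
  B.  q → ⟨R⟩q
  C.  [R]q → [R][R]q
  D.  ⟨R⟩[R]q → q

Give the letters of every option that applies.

(A) ⟨R⟩q → [R]⟨R⟩q is axiom 5, which corresponds to the euclidean property. Such an R need not be euclidean — not valid.
(B) the dual of axiom T: valid iff R is reflexive. Such an R need not be reflexive — not valid.
(C) [R]q → [R][R]q is axiom 4; it is valid on a frame exactly when R is transitive. Such an R need not be transitive, so not valid.
(D) the dual of axiom B: valid iff R is symmetric. Such an R need not be symmetric — not valid.

none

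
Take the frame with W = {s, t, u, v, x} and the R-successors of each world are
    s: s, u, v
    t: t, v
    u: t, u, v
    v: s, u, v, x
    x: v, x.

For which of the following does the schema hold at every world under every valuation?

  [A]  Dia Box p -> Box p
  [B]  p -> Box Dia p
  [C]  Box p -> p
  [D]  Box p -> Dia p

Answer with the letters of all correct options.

C, D

R is reflexive: each world relates to itself.
R is not symmetric: s R u but not u R s.
R is not euclidean: s R u and s R s but not u R s.
R is serial: every world has an R-successor.
(A) the dual of axiom 5: valid iff R is euclidean. R is not euclidean — not valid.
(B) p -> Box Dia p (axiom B) characterises the symmetric frames. R is not symmetric — not valid.
(C) Box p -> p (axiom T) characterises the reflexive frames. R is reflexive — valid.
(D) Box p -> Dia p is axiom D, which corresponds to seriality. R is serial — valid.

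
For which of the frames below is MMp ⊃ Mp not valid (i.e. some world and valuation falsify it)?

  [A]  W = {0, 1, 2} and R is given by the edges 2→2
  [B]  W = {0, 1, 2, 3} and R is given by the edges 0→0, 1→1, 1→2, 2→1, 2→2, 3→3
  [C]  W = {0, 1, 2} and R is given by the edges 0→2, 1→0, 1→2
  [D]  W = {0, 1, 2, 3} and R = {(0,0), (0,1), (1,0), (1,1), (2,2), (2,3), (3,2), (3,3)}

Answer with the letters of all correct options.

none

The schema MMp ⊃ Mp is the dual of axiom 4; it is valid on a frame iff R is transitive.
(A) R is transitive (R is closed under composition), so the schema is valid here.
(B) R is transitive (R is closed under composition), so the schema is valid here.
(C) R is transitive (R is closed under composition), so the schema is valid here.
(D) R is transitive (R is closed under composition), so the schema is valid here.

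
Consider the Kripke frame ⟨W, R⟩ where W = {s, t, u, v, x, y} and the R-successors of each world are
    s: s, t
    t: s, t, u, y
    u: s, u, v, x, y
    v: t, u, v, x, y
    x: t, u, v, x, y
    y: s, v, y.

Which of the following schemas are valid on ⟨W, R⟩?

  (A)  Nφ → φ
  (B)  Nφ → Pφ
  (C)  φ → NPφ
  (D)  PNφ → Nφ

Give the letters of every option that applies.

R is reflexive: each world relates to itself.
R is not symmetric: t R u but not u R t.
R is not euclidean: t R s and t R u but not s R u.
R is serial: every world has an R-successor.
(A) axiom T: valid iff R is reflexive. R is reflexive — valid.
(B) Nφ → Pφ (axiom D) characterises the serial frames. R is serial — valid.
(C) φ → NPφ is axiom B; it is valid on a frame exactly when R is symmetric. R is not symmetric, so not valid.
(D) PNφ → Nφ is the dual of axiom 5; it is valid on a frame exactly when R is euclidean. R is not euclidean, so not valid.

A, B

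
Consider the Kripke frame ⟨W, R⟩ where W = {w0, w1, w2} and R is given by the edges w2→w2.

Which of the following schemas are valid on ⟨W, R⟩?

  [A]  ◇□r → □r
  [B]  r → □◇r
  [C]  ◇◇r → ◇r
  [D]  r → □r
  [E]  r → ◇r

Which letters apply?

R is not reflexive: not w0 R w0.
R is symmetric: every R-edge is matched by its reverse.
R is transitive: R is closed under composition.
R is euclidean: any two R-successors of the same world are R-related.
R is a subset of the identity: every R-edge is a self-loop.
(A) ◇□r → □r is the dual of axiom 5, which corresponds to the euclidean property. R is euclidean — valid.
(B) r → □◇r is axiom B; it is valid on a frame exactly when R is symmetric. R is symmetric, so valid.
(C) ◇◇r → ◇r (the dual of axiom 4) characterises the transitive frames. R is transitive — valid.
(D) r → □r is valid only on frames where every R-edge is a self-loop. Here R ⊆ identity — valid.
(E) r → ◇r is the dual of axiom T, which corresponds to reflexivity. R is not reflexive — not valid.

A, B, C, D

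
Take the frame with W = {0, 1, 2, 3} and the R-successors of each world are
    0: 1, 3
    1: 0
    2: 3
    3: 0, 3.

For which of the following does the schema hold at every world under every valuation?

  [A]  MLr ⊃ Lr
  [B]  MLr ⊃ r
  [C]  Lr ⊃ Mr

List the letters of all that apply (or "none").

R is not symmetric: 2 R 3 but not 3 R 2.
R is not euclidean: 0 R 1 and 0 R 3 but not 1 R 3.
R is serial: every world has an R-successor.
(A) the dual of axiom 5: valid iff R is euclidean. R is not euclidean — not valid.
(B) MLr ⊃ r (the dual of axiom B) characterises the symmetric frames. R is not symmetric — not valid.
(C) axiom D: valid iff R is serial. R is serial — valid.

C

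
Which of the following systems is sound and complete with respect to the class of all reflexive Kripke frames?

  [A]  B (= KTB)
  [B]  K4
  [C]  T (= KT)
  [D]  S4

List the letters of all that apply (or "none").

(A) B (= KTB) is determined by the class of reflexive and symmetric frames.
(B) K4 is determined by the class of transitive frames.
(C) T (= KT) is determined by exactly this class.
(D) S4 is determined by the class of reflexive and transitive frames.

C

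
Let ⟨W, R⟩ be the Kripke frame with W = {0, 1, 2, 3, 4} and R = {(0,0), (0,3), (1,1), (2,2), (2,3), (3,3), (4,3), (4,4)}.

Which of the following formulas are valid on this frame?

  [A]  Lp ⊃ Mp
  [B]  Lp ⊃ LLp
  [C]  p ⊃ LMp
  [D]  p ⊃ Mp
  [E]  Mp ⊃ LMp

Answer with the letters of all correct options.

A, B, D

R is reflexive: each world relates to itself.
R is not symmetric: 0 R 3 but not 3 R 0.
R is transitive: R is closed under composition.
R is not euclidean: 0 R 3 and 0 R 0 but not 3 R 0.
R is serial: every world has an R-successor.
(A) axiom D: valid iff R is serial. R is serial — valid.
(B) Lp ⊃ LLp is axiom 4; it is valid on a frame exactly when R is transitive. R is transitive, so valid.
(C) p ⊃ LMp is axiom B; it is valid on a frame exactly when R is symmetric. R is not symmetric, so not valid.
(D) p ⊃ Mp (the dual of axiom T) characterises the reflexive frames. R is reflexive — valid.
(E) axiom 5: valid iff R is euclidean. R is not euclidean — not valid.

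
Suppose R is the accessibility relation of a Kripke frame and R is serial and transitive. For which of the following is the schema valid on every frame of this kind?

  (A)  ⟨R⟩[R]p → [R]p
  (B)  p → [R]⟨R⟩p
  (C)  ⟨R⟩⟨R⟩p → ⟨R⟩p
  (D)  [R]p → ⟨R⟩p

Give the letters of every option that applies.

C, D

(A) the dual of axiom 5: valid iff R is euclidean. Such an R need not be euclidean — not valid.
(B) axiom B: valid iff R is symmetric. Such an R need not be symmetric — not valid.
(C) ⟨R⟩⟨R⟩p → ⟨R⟩p is the dual of axiom 4; it is valid on a frame exactly when R is transitive. Every such R is transitive, so valid.
(D) [R]p → ⟨R⟩p (axiom D) characterises the serial frames. Every such R is serial — valid.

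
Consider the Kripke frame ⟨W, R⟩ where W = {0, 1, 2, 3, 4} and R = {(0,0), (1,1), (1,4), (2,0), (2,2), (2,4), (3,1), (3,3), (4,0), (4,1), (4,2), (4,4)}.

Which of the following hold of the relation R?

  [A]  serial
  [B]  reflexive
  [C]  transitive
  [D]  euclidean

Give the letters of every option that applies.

A, B

(A) serial: every world has an R-successor.
(B) reflexive: each world relates to itself.
(C) not transitive: 1 R 4 and 4 R 0 but not 1 R 0.
(D) not euclidean: 2 R 0 and 2 R 2 but not 0 R 2.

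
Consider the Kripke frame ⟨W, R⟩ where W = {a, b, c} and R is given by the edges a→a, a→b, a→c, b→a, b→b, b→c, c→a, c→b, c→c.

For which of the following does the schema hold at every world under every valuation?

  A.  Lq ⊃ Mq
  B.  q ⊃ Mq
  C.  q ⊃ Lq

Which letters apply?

A, B

R is reflexive: each world relates to itself.
R is serial: every world has an R-successor.
R is not a subset of the identity: a R b with a ≠ b.
(A) Lq ⊃ Mq is axiom D, which corresponds to seriality. R is serial — valid.
(B) q ⊃ Mq (the dual of axiom T) characterises the reflexive frames. R is reflexive — valid.
(C) q ⊃ Lq is equivalent to ◇p→p; it holds exactly when R ⊆ identity. Here R ⊄ identity — not valid.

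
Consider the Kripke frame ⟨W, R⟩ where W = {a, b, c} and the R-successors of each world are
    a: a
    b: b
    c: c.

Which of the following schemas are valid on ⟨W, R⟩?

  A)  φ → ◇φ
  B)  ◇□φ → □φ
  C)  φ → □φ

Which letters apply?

R is reflexive: each world relates to itself.
R is euclidean: any two R-successors of the same world are R-related.
R is a subset of the identity: every R-edge is a self-loop.
(A) φ → ◇φ is the dual of axiom T, which corresponds to reflexivity. R is reflexive — valid.
(B) ◇□φ → □φ is the dual of axiom 5, which corresponds to the euclidean property. R is euclidean — valid.
(C) φ → □φ is equivalent to ◇p→p; it holds exactly when R ⊆ identity. Here R ⊆ identity — valid.

A, B, C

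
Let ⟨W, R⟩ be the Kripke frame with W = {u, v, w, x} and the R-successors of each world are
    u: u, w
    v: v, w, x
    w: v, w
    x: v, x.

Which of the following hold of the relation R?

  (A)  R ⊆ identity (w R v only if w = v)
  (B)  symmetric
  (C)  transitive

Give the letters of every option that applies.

none

(A) not ⊆ identity: u R w with u ≠ w.
(B) not symmetric: u R w but not w R u.
(C) not transitive: u R w and w R v but not u R v.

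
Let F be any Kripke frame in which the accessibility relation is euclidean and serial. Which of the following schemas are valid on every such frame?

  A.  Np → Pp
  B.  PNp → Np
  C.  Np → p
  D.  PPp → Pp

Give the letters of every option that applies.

(A) Np → Pp is axiom D; it is valid on a frame exactly when R is serial. Every such R is serial, so valid.
(B) the dual of axiom 5: valid iff R is euclidean. Every such R is euclidean — valid.
(C) Np → p is axiom T; it is valid on a frame exactly when R is reflexive. Such an R need not be reflexive, so not valid.
(D) PPp → Pp (the dual of axiom 4) characterises the transitive frames. Such an R need not be transitive — not valid.

A, B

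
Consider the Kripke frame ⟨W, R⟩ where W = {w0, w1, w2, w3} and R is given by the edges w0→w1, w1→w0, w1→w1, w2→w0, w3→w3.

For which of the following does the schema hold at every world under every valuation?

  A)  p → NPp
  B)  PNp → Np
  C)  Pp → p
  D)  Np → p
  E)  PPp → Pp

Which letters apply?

R is not reflexive: not w0 R w0.
R is not symmetric: w2 R w0 but not w0 R w2.
R is not transitive: w0 R w1 and w1 R w0 but not w0 R w0.
R is not euclidean: w1 R w0 and w1 R w0 but not w0 R w0.
R is not a subset of the identity: w0 R w1 with w0 ≠ w1.
(A) p → NPp is axiom B; it is valid on a frame exactly when R is symmetric. R is not symmetric, so not valid.
(B) PNp → Np (the dual of axiom 5) characterises the euclidean frames. R is not euclidean — not valid.
(C) Pp → p (the converse of T) corresponds to R being a subset of the identity. Here R ⊄ identity, so not valid.
(D) axiom T: valid iff R is reflexive. R is not reflexive — not valid.
(E) PPp → Pp is the dual of axiom 4, which corresponds to transitivity. R is not transitive — not valid.

none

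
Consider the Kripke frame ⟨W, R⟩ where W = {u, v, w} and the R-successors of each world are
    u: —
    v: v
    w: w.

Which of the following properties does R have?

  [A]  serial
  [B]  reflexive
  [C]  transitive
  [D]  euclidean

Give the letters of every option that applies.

C, D

(A) not serial: u has no R-successor.
(B) not reflexive: not u R u.
(C) transitive: R is closed under composition.
(D) euclidean: any two R-successors of the same world are R-related.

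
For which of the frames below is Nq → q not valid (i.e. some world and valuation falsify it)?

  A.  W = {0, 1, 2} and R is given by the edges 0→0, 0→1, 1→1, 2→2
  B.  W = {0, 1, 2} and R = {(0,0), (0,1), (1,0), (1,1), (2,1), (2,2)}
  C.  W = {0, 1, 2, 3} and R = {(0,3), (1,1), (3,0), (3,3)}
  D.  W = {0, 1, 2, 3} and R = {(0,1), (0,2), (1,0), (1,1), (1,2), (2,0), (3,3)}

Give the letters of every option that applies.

The schema Nq → q is axiom T; it is valid on a frame iff R is reflexive.
(A) R is reflexive (each world relates to itself), so the schema is valid here.
(B) R is reflexive (each world relates to itself), so the schema is valid here.
(C) R is not reflexive (not 0 R 0), so the schema fails here.
(D) R is not reflexive (not 0 R 0), so the schema fails here.

C, D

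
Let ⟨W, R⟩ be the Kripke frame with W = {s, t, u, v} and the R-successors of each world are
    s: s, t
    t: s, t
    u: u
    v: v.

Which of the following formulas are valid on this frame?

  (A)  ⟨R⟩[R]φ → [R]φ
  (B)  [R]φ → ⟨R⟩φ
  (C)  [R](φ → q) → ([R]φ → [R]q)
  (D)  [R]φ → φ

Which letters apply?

A, B, C, D

R is reflexive: each world relates to itself.
R is euclidean: any two R-successors of the same world are R-related.
R is serial: every world has an R-successor.
(A) the dual of axiom 5: valid iff R is euclidean. R is euclidean — valid.
(B) axiom D: valid iff R is serial. R is serial — valid.
(C) [R](φ → q) → ([R]φ → [R]q) is the K axiom; it holds on all frames — valid.
(D) axiom T: valid iff R is reflexive. R is reflexive — valid.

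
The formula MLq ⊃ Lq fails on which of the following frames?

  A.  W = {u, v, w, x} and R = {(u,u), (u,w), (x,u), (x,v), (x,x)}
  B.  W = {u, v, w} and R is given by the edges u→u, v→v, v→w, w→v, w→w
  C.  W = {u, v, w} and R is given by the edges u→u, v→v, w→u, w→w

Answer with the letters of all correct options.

A, C

The schema MLq ⊃ Lq is the dual of axiom 5; it is valid on a frame iff R is euclidean.
(A) R is not euclidean (u R w and u R u but not w R u), so the schema fails here.
(B) R is euclidean (any two R-successors of the same world are R-related), so the schema is valid here.
(C) R is not euclidean (w R u and w R w but not u R w), so the schema fails here.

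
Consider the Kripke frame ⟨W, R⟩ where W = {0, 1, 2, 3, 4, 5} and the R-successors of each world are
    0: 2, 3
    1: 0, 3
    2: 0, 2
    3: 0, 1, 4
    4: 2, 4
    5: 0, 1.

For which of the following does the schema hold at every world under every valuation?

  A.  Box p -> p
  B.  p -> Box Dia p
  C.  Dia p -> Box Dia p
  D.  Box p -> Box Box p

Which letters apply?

R is not reflexive: not 0 R 0.
R is not symmetric: 1 R 0 but not 0 R 1.
R is not transitive: 0 R 2 and 2 R 0 but not 0 R 0.
R is not euclidean: 0 R 2 and 0 R 3 but not 2 R 3.
(A) Box p -> p is axiom T; it is valid on a frame exactly when R is reflexive. R is not reflexive, so not valid.
(B) p -> Box Dia p is axiom B, which corresponds to symmetry. R is not symmetric — not valid.
(C) Dia p -> Box Dia p is axiom 5, which corresponds to the euclidean property. R is not euclidean — not valid.
(D) axiom 4: valid iff R is transitive. R is not transitive — not valid.

none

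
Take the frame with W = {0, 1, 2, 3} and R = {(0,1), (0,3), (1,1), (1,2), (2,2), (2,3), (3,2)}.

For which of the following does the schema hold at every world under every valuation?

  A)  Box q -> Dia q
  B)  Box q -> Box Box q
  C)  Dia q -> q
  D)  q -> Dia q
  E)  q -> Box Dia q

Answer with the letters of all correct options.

A

R is not reflexive: not 0 R 0.
R is not symmetric: 0 R 1 but not 1 R 0.
R is not transitive: 0 R 1 and 1 R 2 but not 0 R 2.
R is serial: every world has an R-successor.
R is not a subset of the identity: 0 R 1 with 0 ≠ 1.
(A) Box q -> Dia q is axiom D, which corresponds to seriality. R is serial — valid.
(B) Box q -> Box Box q (axiom 4) characterises the transitive frames. R is not transitive — not valid.
(C) Dia q -> q is the converse of T; it holds exactly when R ⊆ identity. Here R ⊄ identity — not valid.
(D) q -> Dia q is the dual of axiom T; it is valid on a frame exactly when R is reflexive. R is not reflexive, so not valid.
(E) q -> Box Dia q (axiom B) characterises the symmetric frames. R is not symmetric — not valid.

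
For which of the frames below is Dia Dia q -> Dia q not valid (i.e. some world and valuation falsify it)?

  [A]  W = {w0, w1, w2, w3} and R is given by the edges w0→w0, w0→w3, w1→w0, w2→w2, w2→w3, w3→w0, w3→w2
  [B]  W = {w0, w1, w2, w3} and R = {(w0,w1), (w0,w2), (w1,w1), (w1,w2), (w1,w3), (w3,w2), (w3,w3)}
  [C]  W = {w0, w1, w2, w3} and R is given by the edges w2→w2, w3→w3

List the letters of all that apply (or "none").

A, B

The schema Dia Dia q -> Dia q is the dual of axiom 4; it is valid on a frame iff R is transitive.
(A) R is not transitive (w0 R w3 and w3 R w2 but not w0 R w2), so the schema fails here.
(B) R is not transitive (w0 R w1 and w1 R w3 but not w0 R w3), so the schema fails here.
(C) R is transitive (R is closed under composition), so the schema is valid here.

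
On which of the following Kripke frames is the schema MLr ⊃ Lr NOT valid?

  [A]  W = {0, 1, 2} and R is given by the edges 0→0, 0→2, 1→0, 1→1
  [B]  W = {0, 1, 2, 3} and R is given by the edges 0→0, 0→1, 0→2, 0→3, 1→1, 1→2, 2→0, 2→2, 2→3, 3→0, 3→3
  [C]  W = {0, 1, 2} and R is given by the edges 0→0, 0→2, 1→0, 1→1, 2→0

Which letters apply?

A, B, C

The schema MLr ⊃ Lr is the dual of axiom 5; it is valid on a frame iff R is euclidean.
(A) R is not euclidean (0 R 2 and 0 R 0 but not 2 R 0), so the schema fails here.
(B) R is not euclidean (0 R 1 and 0 R 0 but not 1 R 0), so the schema fails here.
(C) R is not euclidean (1 R 0 and 1 R 1 but not 0 R 1), so the schema fails here.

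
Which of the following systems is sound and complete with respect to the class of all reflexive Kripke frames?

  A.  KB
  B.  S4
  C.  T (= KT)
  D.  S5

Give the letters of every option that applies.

C

(A) KB is determined by the class of symmetric frames.
(B) S4 is determined by the class of reflexive and transitive frames.
(C) T (= KT) is determined by exactly this class.
(D) S5 is determined by the class of reflexive, symmetric, and transitive frames.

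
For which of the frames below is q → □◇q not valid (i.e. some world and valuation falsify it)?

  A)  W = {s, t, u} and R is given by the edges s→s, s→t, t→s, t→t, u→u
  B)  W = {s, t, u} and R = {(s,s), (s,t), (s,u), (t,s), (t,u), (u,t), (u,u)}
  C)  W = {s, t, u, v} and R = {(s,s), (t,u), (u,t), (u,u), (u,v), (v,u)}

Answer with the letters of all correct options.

B

The schema q → □◇q is axiom B; it is valid on a frame iff R is symmetric.
(A) R is symmetric (every R-edge is matched by its reverse), so the schema is valid here.
(B) R is not symmetric (s R u but not u R s), so the schema fails here.
(C) R is symmetric (every R-edge is matched by its reverse), so the schema is valid here.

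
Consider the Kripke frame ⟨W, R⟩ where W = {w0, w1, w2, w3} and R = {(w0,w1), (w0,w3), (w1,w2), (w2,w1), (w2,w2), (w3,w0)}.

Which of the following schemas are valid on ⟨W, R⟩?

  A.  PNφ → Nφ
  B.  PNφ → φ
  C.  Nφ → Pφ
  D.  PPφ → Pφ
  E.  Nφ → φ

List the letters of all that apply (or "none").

C

R is not reflexive: not w0 R w0.
R is not symmetric: w0 R w1 but not w1 R w0.
R is not transitive: w0 R w1 and w1 R w2 but not w0 R w2.
R is not euclidean: w0 R w1 and w0 R w3 but not w1 R w3.
R is serial: every world has an R-successor.
(A) PNφ → Nφ is the dual of axiom 5; it is valid on a frame exactly when R is euclidean. R is not euclidean, so not valid.
(B) PNφ → φ (the dual of axiom B) characterises the symmetric frames. R is not symmetric — not valid.
(C) axiom D: valid iff R is serial. R is serial — valid.
(D) PPφ → Pφ is the dual of axiom 4; it is valid on a frame exactly when R is transitive. R is not transitive, so not valid.
(E) Nφ → φ (axiom T) characterises the reflexive frames. R is not reflexive — not valid.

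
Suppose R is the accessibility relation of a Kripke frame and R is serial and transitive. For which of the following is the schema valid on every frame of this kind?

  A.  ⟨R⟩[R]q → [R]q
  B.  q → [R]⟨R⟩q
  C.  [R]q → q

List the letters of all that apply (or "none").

none

(A) ⟨R⟩[R]q → [R]q (the dual of axiom 5) characterises the euclidean frames. Such an R need not be euclidean — not valid.
(B) axiom B: valid iff R is symmetric. Such an R need not be symmetric — not valid.
(C) axiom T: valid iff R is reflexive. Such an R need not be reflexive — not valid.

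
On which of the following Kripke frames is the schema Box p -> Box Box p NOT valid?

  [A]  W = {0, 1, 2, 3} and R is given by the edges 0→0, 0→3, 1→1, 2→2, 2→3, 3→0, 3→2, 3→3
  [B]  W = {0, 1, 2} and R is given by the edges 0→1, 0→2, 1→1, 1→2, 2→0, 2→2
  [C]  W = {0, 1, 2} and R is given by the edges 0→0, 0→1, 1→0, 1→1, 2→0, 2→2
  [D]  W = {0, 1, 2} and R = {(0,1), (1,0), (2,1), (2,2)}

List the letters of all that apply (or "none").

A, B, C, D

The schema Box p -> Box Box p is axiom 4; it is valid on a frame iff R is transitive.
(A) R is not transitive (0 R 3 and 3 R 2 but not 0 R 2), so the schema fails here.
(B) R is not transitive (0 R 2 and 2 R 0 but not 0 R 0), so the schema fails here.
(C) R is not transitive (2 R 0 and 0 R 1 but not 2 R 1), so the schema fails here.
(D) R is not transitive (0 R 1 and 1 R 0 but not 0 R 0), so the schema fails here.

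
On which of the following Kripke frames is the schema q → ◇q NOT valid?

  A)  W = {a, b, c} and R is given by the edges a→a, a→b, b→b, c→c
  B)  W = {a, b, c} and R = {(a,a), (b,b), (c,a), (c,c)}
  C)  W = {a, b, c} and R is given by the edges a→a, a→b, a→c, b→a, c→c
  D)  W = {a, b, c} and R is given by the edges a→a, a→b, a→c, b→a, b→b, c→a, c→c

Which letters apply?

The schema q → ◇q is the dual of axiom T; it is valid on a frame iff R is reflexive.
(A) R is reflexive (each world relates to itself), so the schema is valid here.
(B) R is reflexive (each world relates to itself), so the schema is valid here.
(C) R is not reflexive (not b R b), so the schema fails here.
(D) R is reflexive (each world relates to itself), so the schema is valid here.

C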